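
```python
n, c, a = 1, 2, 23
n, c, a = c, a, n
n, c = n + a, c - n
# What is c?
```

Trace (tracking c):
n, c, a = (1, 2, 23)  # -> n = 1, c = 2, a = 23
n, c, a = (c, a, n)  # -> n = 2, c = 23, a = 1
n, c = (n + a, c - n)  # -> n = 3, c = 21

Answer: 21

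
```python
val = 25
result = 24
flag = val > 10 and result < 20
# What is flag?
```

Trace (tracking flag):
val = 25  # -> val = 25
result = 24  # -> result = 24
flag = val > 10 and result < 20  # -> flag = False

Answer: False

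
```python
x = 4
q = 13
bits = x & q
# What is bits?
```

Answer: 4

Derivation:
Trace (tracking bits):
x = 4  # -> x = 4
q = 13  # -> q = 13
bits = x & q  # -> bits = 4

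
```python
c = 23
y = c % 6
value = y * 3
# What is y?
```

Trace (tracking y):
c = 23  # -> c = 23
y = c % 6  # -> y = 5
value = y * 3  # -> value = 15

Answer: 5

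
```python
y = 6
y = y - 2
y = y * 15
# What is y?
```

Answer: 60

Derivation:
Trace (tracking y):
y = 6  # -> y = 6
y = y - 2  # -> y = 4
y = y * 15  # -> y = 60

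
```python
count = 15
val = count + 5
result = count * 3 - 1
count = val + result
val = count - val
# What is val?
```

Answer: 44

Derivation:
Trace (tracking val):
count = 15  # -> count = 15
val = count + 5  # -> val = 20
result = count * 3 - 1  # -> result = 44
count = val + result  # -> count = 64
val = count - val  # -> val = 44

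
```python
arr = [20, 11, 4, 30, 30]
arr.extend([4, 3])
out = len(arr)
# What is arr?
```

Answer: [20, 11, 4, 30, 30, 4, 3]

Derivation:
Trace (tracking arr):
arr = [20, 11, 4, 30, 30]  # -> arr = [20, 11, 4, 30, 30]
arr.extend([4, 3])  # -> arr = [20, 11, 4, 30, 30, 4, 3]
out = len(arr)  # -> out = 7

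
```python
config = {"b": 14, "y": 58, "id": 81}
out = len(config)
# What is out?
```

Answer: 3

Derivation:
Trace (tracking out):
config = {'b': 14, 'y': 58, 'id': 81}  # -> config = {'b': 14, 'y': 58, 'id': 81}
out = len(config)  # -> out = 3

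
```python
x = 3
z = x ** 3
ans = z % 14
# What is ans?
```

Trace (tracking ans):
x = 3  # -> x = 3
z = x ** 3  # -> z = 27
ans = z % 14  # -> ans = 13

Answer: 13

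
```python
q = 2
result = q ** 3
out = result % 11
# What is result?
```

Trace (tracking result):
q = 2  # -> q = 2
result = q ** 3  # -> result = 8
out = result % 11  # -> out = 8

Answer: 8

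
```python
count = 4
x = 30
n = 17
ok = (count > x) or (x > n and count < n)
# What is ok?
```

Answer: True

Derivation:
Trace (tracking ok):
count = 4  # -> count = 4
x = 30  # -> x = 30
n = 17  # -> n = 17
ok = count > x or (x > n and count < n)  # -> ok = True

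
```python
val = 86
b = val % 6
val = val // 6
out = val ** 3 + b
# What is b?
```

Answer: 2

Derivation:
Trace (tracking b):
val = 86  # -> val = 86
b = val % 6  # -> b = 2
val = val // 6  # -> val = 14
out = val ** 3 + b  # -> out = 2746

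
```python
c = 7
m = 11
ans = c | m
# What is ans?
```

Answer: 15

Derivation:
Trace (tracking ans):
c = 7  # -> c = 7
m = 11  # -> m = 11
ans = c | m  # -> ans = 15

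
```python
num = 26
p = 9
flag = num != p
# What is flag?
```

Trace (tracking flag):
num = 26  # -> num = 26
p = 9  # -> p = 9
flag = num != p  # -> flag = True

Answer: True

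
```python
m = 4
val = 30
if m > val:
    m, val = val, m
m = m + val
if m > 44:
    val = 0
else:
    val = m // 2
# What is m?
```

Answer: 34

Derivation:
Trace (tracking m):
m = 4  # -> m = 4
val = 30  # -> val = 30
if m > val:  # condition is False
m = m + val  # -> m = 34
if m > 44:  # condition is False
else:
    val = m // 2  # -> val = 17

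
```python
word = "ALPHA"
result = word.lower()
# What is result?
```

Answer: 'alpha'

Derivation:
Trace (tracking result):
word = 'ALPHA'  # -> word = 'ALPHA'
result = word.lower()  # -> result = 'alpha'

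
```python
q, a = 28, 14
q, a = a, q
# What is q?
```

Trace (tracking q):
q, a = (28, 14)  # -> q = 28, a = 14
q, a = (a, q)  # -> q = 14, a = 28

Answer: 14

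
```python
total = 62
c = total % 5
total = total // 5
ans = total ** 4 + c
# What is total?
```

Answer: 12

Derivation:
Trace (tracking total):
total = 62  # -> total = 62
c = total % 5  # -> c = 2
total = total // 5  # -> total = 12
ans = total ** 4 + c  # -> ans = 20738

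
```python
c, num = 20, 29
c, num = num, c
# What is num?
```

Trace (tracking num):
c, num = (20, 29)  # -> c = 20, num = 29
c, num = (num, c)  # -> c = 29, num = 20

Answer: 20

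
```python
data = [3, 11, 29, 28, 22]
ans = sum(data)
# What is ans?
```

Answer: 93

Derivation:
Trace (tracking ans):
data = [3, 11, 29, 28, 22]  # -> data = [3, 11, 29, 28, 22]
ans = sum(data)  # -> ans = 93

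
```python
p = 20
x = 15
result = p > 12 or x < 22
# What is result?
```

Answer: True

Derivation:
Trace (tracking result):
p = 20  # -> p = 20
x = 15  # -> x = 15
result = p > 12 or x < 22  # -> result = True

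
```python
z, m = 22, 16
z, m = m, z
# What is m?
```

Trace (tracking m):
z, m = (22, 16)  # -> z = 22, m = 16
z, m = (m, z)  # -> z = 16, m = 22

Answer: 22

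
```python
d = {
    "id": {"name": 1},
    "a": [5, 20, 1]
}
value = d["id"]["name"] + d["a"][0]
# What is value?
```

Trace (tracking value):
d = {'id': {'name': 1}, 'a': [5, 20, 1]}  # -> d = {'id': {'name': 1}, 'a': [5, 20, 1]}
value = d['id']['name'] + d['a'][0]  # -> value = 6

Answer: 6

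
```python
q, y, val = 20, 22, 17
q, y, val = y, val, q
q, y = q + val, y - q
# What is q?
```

Trace (tracking q):
q, y, val = (20, 22, 17)  # -> q = 20, y = 22, val = 17
q, y, val = (y, val, q)  # -> q = 22, y = 17, val = 20
q, y = (q + val, y - q)  # -> q = 42, y = -5

Answer: 42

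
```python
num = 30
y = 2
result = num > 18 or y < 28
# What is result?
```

Answer: True

Derivation:
Trace (tracking result):
num = 30  # -> num = 30
y = 2  # -> y = 2
result = num > 18 or y < 28  # -> result = True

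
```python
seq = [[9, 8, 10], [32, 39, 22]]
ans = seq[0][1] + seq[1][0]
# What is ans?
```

Trace (tracking ans):
seq = [[9, 8, 10], [32, 39, 22]]  # -> seq = [[9, 8, 10], [32, 39, 22]]
ans = seq[0][1] + seq[1][0]  # -> ans = 40

Answer: 40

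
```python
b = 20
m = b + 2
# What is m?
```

Trace (tracking m):
b = 20  # -> b = 20
m = b + 2  # -> m = 22

Answer: 22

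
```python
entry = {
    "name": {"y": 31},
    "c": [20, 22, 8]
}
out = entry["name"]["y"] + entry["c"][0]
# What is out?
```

Answer: 51

Derivation:
Trace (tracking out):
entry = {'name': {'y': 31}, 'c': [20, 22, 8]}  # -> entry = {'name': {'y': 31}, 'c': [20, 22, 8]}
out = entry['name']['y'] + entry['c'][0]  # -> out = 51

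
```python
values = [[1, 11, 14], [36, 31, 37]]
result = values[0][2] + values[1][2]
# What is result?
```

Trace (tracking result):
values = [[1, 11, 14], [36, 31, 37]]  # -> values = [[1, 11, 14], [36, 31, 37]]
result = values[0][2] + values[1][2]  # -> result = 51

Answer: 51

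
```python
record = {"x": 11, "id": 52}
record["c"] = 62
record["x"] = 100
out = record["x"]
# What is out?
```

Answer: 100

Derivation:
Trace (tracking out):
record = {'x': 11, 'id': 52}  # -> record = {'x': 11, 'id': 52}
record['c'] = 62  # -> record = {'x': 11, 'id': 52, 'c': 62}
record['x'] = 100  # -> record = {'x': 100, 'id': 52, 'c': 62}
out = record['x']  # -> out = 100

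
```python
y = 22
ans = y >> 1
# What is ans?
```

Trace (tracking ans):
y = 22  # -> y = 22
ans = y >> 1  # -> ans = 11

Answer: 11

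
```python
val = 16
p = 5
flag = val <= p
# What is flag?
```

Trace (tracking flag):
val = 16  # -> val = 16
p = 5  # -> p = 5
flag = val <= p  # -> flag = False

Answer: False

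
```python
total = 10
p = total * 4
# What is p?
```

Trace (tracking p):
total = 10  # -> total = 10
p = total * 4  # -> p = 40

Answer: 40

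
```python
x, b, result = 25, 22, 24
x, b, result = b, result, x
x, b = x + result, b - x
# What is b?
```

Trace (tracking b):
x, b, result = (25, 22, 24)  # -> x = 25, b = 22, result = 24
x, b, result = (b, result, x)  # -> x = 22, b = 24, result = 25
x, b = (x + result, b - x)  # -> x = 47, b = 2

Answer: 2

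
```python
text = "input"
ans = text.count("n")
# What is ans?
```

Trace (tracking ans):
text = 'input'  # -> text = 'input'
ans = text.count('n')  # -> ans = 1

Answer: 1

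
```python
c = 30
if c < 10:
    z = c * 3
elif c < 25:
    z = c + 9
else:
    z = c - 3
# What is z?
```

Answer: 27

Derivation:
Trace (tracking z):
c = 30  # -> c = 30
if c < 10:  # condition is False
elif c < 25:  # condition is False
else:
    z = c - 3  # -> z = 27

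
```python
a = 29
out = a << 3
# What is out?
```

Answer: 232

Derivation:
Trace (tracking out):
a = 29  # -> a = 29
out = a << 3  # -> out = 232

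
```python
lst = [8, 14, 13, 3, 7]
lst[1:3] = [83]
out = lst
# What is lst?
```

Answer: [8, 83, 3, 7]

Derivation:
Trace (tracking lst):
lst = [8, 14, 13, 3, 7]  # -> lst = [8, 14, 13, 3, 7]
lst[1:3] = [83]  # -> lst = [8, 83, 3, 7]
out = lst  # -> out = [8, 83, 3, 7]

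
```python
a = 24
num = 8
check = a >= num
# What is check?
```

Trace (tracking check):
a = 24  # -> a = 24
num = 8  # -> num = 8
check = a >= num  # -> check = True

Answer: True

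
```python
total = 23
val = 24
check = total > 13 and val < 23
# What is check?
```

Trace (tracking check):
total = 23  # -> total = 23
val = 24  # -> val = 24
check = total > 13 and val < 23  # -> check = False

Answer: False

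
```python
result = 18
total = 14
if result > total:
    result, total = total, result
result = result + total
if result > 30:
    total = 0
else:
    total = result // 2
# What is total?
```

Answer: 0

Derivation:
Trace (tracking total):
result = 18  # -> result = 18
total = 14  # -> total = 14
if result > total:  # condition is True
    result, total = (total, result)  # -> result = 14, total = 18
result = result + total  # -> result = 32
if result > 30:  # condition is True
    total = 0  # -> total = 0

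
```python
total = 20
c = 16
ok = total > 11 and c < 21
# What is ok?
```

Answer: True

Derivation:
Trace (tracking ok):
total = 20  # -> total = 20
c = 16  # -> c = 16
ok = total > 11 and c < 21  # -> ok = True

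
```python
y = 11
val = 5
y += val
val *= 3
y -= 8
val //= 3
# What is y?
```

Trace (tracking y):
y = 11  # -> y = 11
val = 5  # -> val = 5
y += val  # -> y = 16
val *= 3  # -> val = 15
y -= 8  # -> y = 8
val //= 3  # -> val = 5

Answer: 8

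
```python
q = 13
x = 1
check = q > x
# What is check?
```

Answer: True

Derivation:
Trace (tracking check):
q = 13  # -> q = 13
x = 1  # -> x = 1
check = q > x  # -> check = True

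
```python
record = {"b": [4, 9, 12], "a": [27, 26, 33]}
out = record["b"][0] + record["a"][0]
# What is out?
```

Trace (tracking out):
record = {'b': [4, 9, 12], 'a': [27, 26, 33]}  # -> record = {'b': [4, 9, 12], 'a': [27, 26, 33]}
out = record['b'][0] + record['a'][0]  # -> out = 31

Answer: 31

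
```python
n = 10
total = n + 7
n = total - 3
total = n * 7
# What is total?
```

Answer: 98

Derivation:
Trace (tracking total):
n = 10  # -> n = 10
total = n + 7  # -> total = 17
n = total - 3  # -> n = 14
total = n * 7  # -> total = 98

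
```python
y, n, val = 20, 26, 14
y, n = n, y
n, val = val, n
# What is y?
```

Answer: 26

Derivation:
Trace (tracking y):
y, n, val = (20, 26, 14)  # -> y = 20, n = 26, val = 14
y, n = (n, y)  # -> y = 26, n = 20
n, val = (val, n)  # -> n = 14, val = 20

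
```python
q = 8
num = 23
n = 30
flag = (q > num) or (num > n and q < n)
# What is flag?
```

Trace (tracking flag):
q = 8  # -> q = 8
num = 23  # -> num = 23
n = 30  # -> n = 30
flag = q > num or (num > n and q < n)  # -> flag = False

Answer: False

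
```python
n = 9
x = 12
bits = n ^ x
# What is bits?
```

Trace (tracking bits):
n = 9  # -> n = 9
x = 12  # -> x = 12
bits = n ^ x  # -> bits = 5

Answer: 5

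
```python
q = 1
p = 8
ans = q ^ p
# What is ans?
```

Trace (tracking ans):
q = 1  # -> q = 1
p = 8  # -> p = 8
ans = q ^ p  # -> ans = 9

Answer: 9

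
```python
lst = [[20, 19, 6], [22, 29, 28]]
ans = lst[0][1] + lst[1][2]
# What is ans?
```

Trace (tracking ans):
lst = [[20, 19, 6], [22, 29, 28]]  # -> lst = [[20, 19, 6], [22, 29, 28]]
ans = lst[0][1] + lst[1][2]  # -> ans = 47

Answer: 47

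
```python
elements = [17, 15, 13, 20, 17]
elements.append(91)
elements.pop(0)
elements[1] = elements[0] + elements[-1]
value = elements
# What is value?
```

Trace (tracking value):
elements = [17, 15, 13, 20, 17]  # -> elements = [17, 15, 13, 20, 17]
elements.append(91)  # -> elements = [17, 15, 13, 20, 17, 91]
elements.pop(0)  # -> elements = [15, 13, 20, 17, 91]
elements[1] = elements[0] + elements[-1]  # -> elements = [15, 106, 20, 17, 91]
value = elements  # -> value = [15, 106, 20, 17, 91]

Answer: [15, 106, 20, 17, 91]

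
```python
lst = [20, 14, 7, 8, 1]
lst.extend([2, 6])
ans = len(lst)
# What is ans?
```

Trace (tracking ans):
lst = [20, 14, 7, 8, 1]  # -> lst = [20, 14, 7, 8, 1]
lst.extend([2, 6])  # -> lst = [20, 14, 7, 8, 1, 2, 6]
ans = len(lst)  # -> ans = 7

Answer: 7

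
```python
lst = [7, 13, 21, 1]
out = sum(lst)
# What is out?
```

Answer: 42

Derivation:
Trace (tracking out):
lst = [7, 13, 21, 1]  # -> lst = [7, 13, 21, 1]
out = sum(lst)  # -> out = 42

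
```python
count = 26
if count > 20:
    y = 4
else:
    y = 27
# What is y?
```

Trace (tracking y):
count = 26  # -> count = 26
if count > 20:  # condition is True
    y = 4  # -> y = 4

Answer: 4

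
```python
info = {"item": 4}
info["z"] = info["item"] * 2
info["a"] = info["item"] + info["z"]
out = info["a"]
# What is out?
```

Trace (tracking out):
info = {'item': 4}  # -> info = {'item': 4}
info['z'] = info['item'] * 2  # -> info = {'item': 4, 'z': 8}
info['a'] = info['item'] + info['z']  # -> info = {'item': 4, 'z': 8, 'a': 12}
out = info['a']  # -> out = 12

Answer: 12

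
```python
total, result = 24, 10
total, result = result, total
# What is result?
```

Answer: 24

Derivation:
Trace (tracking result):
total, result = (24, 10)  # -> total = 24, result = 10
total, result = (result, total)  # -> total = 10, result = 24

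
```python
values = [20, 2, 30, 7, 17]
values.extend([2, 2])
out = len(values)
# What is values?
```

Trace (tracking values):
values = [20, 2, 30, 7, 17]  # -> values = [20, 2, 30, 7, 17]
values.extend([2, 2])  # -> values = [20, 2, 30, 7, 17, 2, 2]
out = len(values)  # -> out = 7

Answer: [20, 2, 30, 7, 17, 2, 2]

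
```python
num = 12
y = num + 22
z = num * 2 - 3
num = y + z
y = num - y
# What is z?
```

Answer: 21

Derivation:
Trace (tracking z):
num = 12  # -> num = 12
y = num + 22  # -> y = 34
z = num * 2 - 3  # -> z = 21
num = y + z  # -> num = 55
y = num - y  # -> y = 21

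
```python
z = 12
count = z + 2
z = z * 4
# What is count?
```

Answer: 14

Derivation:
Trace (tracking count):
z = 12  # -> z = 12
count = z + 2  # -> count = 14
z = z * 4  # -> z = 48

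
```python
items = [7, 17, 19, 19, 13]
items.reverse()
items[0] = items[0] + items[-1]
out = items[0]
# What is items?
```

Answer: [20, 19, 19, 17, 7]

Derivation:
Trace (tracking items):
items = [7, 17, 19, 19, 13]  # -> items = [7, 17, 19, 19, 13]
items.reverse()  # -> items = [13, 19, 19, 17, 7]
items[0] = items[0] + items[-1]  # -> items = [20, 19, 19, 17, 7]
out = items[0]  # -> out = 20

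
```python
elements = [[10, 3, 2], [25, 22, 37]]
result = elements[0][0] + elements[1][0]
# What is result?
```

Answer: 35

Derivation:
Trace (tracking result):
elements = [[10, 3, 2], [25, 22, 37]]  # -> elements = [[10, 3, 2], [25, 22, 37]]
result = elements[0][0] + elements[1][0]  # -> result = 35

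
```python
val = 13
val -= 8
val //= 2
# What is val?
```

Trace (tracking val):
val = 13  # -> val = 13
val -= 8  # -> val = 5
val //= 2  # -> val = 2

Answer: 2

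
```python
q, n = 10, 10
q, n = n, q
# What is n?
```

Trace (tracking n):
q, n = (10, 10)  # -> q = 10, n = 10
q, n = (n, q)  # -> q = 10, n = 10

Answer: 10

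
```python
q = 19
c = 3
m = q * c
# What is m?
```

Trace (tracking m):
q = 19  # -> q = 19
c = 3  # -> c = 3
m = q * c  # -> m = 57

Answer: 57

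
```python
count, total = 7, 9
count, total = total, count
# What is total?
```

Trace (tracking total):
count, total = (7, 9)  # -> count = 7, total = 9
count, total = (total, count)  # -> count = 9, total = 7

Answer: 7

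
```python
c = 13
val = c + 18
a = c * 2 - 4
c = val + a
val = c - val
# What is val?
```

Answer: 22

Derivation:
Trace (tracking val):
c = 13  # -> c = 13
val = c + 18  # -> val = 31
a = c * 2 - 4  # -> a = 22
c = val + a  # -> c = 53
val = c - val  # -> val = 22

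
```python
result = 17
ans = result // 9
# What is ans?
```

Answer: 1

Derivation:
Trace (tracking ans):
result = 17  # -> result = 17
ans = result // 9  # -> ans = 1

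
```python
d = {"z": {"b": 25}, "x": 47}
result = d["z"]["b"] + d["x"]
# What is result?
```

Trace (tracking result):
d = {'z': {'b': 25}, 'x': 47}  # -> d = {'z': {'b': 25}, 'x': 47}
result = d['z']['b'] + d['x']  # -> result = 72

Answer: 72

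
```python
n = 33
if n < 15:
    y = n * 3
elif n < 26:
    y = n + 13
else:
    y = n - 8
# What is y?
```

Trace (tracking y):
n = 33  # -> n = 33
if n < 15:  # condition is False
elif n < 26:  # condition is False
else:
    y = n - 8  # -> y = 25

Answer: 25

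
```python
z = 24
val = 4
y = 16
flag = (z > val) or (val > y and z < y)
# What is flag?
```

Trace (tracking flag):
z = 24  # -> z = 24
val = 4  # -> val = 4
y = 16  # -> y = 16
flag = z > val or (val > y and z < y)  # -> flag = True

Answer: True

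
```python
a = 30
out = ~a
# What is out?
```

Trace (tracking out):
a = 30  # -> a = 30
out = ~a  # -> out = -31

Answer: -31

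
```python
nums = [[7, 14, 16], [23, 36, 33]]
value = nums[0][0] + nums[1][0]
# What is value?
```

Trace (tracking value):
nums = [[7, 14, 16], [23, 36, 33]]  # -> nums = [[7, 14, 16], [23, 36, 33]]
value = nums[0][0] + nums[1][0]  # -> value = 30

Answer: 30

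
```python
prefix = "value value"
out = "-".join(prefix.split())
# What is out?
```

Answer: 'value-value'

Derivation:
Trace (tracking out):
prefix = 'value value'  # -> prefix = 'value value'
out = '-'.join(prefix.split())  # -> out = 'value-value'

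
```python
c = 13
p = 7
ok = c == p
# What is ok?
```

Trace (tracking ok):
c = 13  # -> c = 13
p = 7  # -> p = 7
ok = c == p  # -> ok = False

Answer: False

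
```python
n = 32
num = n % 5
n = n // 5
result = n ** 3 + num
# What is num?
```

Trace (tracking num):
n = 32  # -> n = 32
num = n % 5  # -> num = 2
n = n // 5  # -> n = 6
result = n ** 3 + num  # -> result = 218

Answer: 2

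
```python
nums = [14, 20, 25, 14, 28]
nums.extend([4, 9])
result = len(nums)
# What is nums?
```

Trace (tracking nums):
nums = [14, 20, 25, 14, 28]  # -> nums = [14, 20, 25, 14, 28]
nums.extend([4, 9])  # -> nums = [14, 20, 25, 14, 28, 4, 9]
result = len(nums)  # -> result = 7

Answer: [14, 20, 25, 14, 28, 4, 9]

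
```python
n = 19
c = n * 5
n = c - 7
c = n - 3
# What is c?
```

Answer: 85

Derivation:
Trace (tracking c):
n = 19  # -> n = 19
c = n * 5  # -> c = 95
n = c - 7  # -> n = 88
c = n - 3  # -> c = 85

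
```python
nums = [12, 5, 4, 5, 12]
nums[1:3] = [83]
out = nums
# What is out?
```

Answer: [12, 83, 5, 12]

Derivation:
Trace (tracking out):
nums = [12, 5, 4, 5, 12]  # -> nums = [12, 5, 4, 5, 12]
nums[1:3] = [83]  # -> nums = [12, 83, 5, 12]
out = nums  # -> out = [12, 83, 5, 12]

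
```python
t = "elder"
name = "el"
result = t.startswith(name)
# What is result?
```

Trace (tracking result):
t = 'elder'  # -> t = 'elder'
name = 'el'  # -> name = 'el'
result = t.startswith(name)  # -> result = True

Answer: True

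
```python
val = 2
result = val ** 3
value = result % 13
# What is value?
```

Answer: 8

Derivation:
Trace (tracking value):
val = 2  # -> val = 2
result = val ** 3  # -> result = 8
value = result % 13  # -> value = 8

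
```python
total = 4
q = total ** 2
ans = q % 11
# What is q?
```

Answer: 16

Derivation:
Trace (tracking q):
total = 4  # -> total = 4
q = total ** 2  # -> q = 16
ans = q % 11  # -> ans = 5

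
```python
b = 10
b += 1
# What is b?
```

Answer: 11

Derivation:
Trace (tracking b):
b = 10  # -> b = 10
b += 1  # -> b = 11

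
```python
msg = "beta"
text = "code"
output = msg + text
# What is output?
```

Trace (tracking output):
msg = 'beta'  # -> msg = 'beta'
text = 'code'  # -> text = 'code'
output = msg + text  # -> output = 'betacode'

Answer: 'betacode'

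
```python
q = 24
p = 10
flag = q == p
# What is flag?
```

Trace (tracking flag):
q = 24  # -> q = 24
p = 10  # -> p = 10
flag = q == p  # -> flag = False

Answer: False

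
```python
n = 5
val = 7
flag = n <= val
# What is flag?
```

Answer: True

Derivation:
Trace (tracking flag):
n = 5  # -> n = 5
val = 7  # -> val = 7
flag = n <= val  # -> flag = True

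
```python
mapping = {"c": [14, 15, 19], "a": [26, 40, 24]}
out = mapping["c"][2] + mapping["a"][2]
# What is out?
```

Trace (tracking out):
mapping = {'c': [14, 15, 19], 'a': [26, 40, 24]}  # -> mapping = {'c': [14, 15, 19], 'a': [26, 40, 24]}
out = mapping['c'][2] + mapping['a'][2]  # -> out = 43

Answer: 43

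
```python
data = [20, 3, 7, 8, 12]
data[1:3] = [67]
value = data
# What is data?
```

Trace (tracking data):
data = [20, 3, 7, 8, 12]  # -> data = [20, 3, 7, 8, 12]
data[1:3] = [67]  # -> data = [20, 67, 8, 12]
value = data  # -> value = [20, 67, 8, 12]

Answer: [20, 67, 8, 12]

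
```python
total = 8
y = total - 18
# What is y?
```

Answer: -10

Derivation:
Trace (tracking y):
total = 8  # -> total = 8
y = total - 18  # -> y = -10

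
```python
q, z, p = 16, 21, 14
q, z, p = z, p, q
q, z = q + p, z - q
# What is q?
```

Answer: 37

Derivation:
Trace (tracking q):
q, z, p = (16, 21, 14)  # -> q = 16, z = 21, p = 14
q, z, p = (z, p, q)  # -> q = 21, z = 14, p = 16
q, z = (q + p, z - q)  # -> q = 37, z = -7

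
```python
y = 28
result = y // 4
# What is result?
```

Answer: 7

Derivation:
Trace (tracking result):
y = 28  # -> y = 28
result = y // 4  # -> result = 7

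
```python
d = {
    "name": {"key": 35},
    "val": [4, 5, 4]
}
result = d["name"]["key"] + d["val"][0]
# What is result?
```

Answer: 39

Derivation:
Trace (tracking result):
d = {'name': {'key': 35}, 'val': [4, 5, 4]}  # -> d = {'name': {'key': 35}, 'val': [4, 5, 4]}
result = d['name']['key'] + d['val'][0]  # -> result = 39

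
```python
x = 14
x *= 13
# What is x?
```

Trace (tracking x):
x = 14  # -> x = 14
x *= 13  # -> x = 182

Answer: 182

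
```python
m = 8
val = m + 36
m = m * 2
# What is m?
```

Answer: 16

Derivation:
Trace (tracking m):
m = 8  # -> m = 8
val = m + 36  # -> val = 44
m = m * 2  # -> m = 16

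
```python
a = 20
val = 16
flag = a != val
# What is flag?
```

Trace (tracking flag):
a = 20  # -> a = 20
val = 16  # -> val = 16
flag = a != val  # -> flag = True

Answer: True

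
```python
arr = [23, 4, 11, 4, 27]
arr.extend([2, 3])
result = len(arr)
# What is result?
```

Answer: 7

Derivation:
Trace (tracking result):
arr = [23, 4, 11, 4, 27]  # -> arr = [23, 4, 11, 4, 27]
arr.extend([2, 3])  # -> arr = [23, 4, 11, 4, 27, 2, 3]
result = len(arr)  # -> result = 7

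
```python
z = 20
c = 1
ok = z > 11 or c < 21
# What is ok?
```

Trace (tracking ok):
z = 20  # -> z = 20
c = 1  # -> c = 1
ok = z > 11 or c < 21  # -> ok = True

Answer: True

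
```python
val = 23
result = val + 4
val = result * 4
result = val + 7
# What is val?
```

Trace (tracking val):
val = 23  # -> val = 23
result = val + 4  # -> result = 27
val = result * 4  # -> val = 108
result = val + 7  # -> result = 115

Answer: 108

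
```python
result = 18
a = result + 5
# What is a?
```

Trace (tracking a):
result = 18  # -> result = 18
a = result + 5  # -> a = 23

Answer: 23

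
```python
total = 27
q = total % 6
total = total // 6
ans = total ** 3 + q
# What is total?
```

Answer: 4

Derivation:
Trace (tracking total):
total = 27  # -> total = 27
q = total % 6  # -> q = 3
total = total // 6  # -> total = 4
ans = total ** 3 + q  # -> ans = 67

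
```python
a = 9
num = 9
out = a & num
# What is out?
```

Trace (tracking out):
a = 9  # -> a = 9
num = 9  # -> num = 9
out = a & num  # -> out = 9

Answer: 9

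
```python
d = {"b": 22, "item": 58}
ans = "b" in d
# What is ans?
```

Trace (tracking ans):
d = {'b': 22, 'item': 58}  # -> d = {'b': 22, 'item': 58}
ans = 'b' in d  # -> ans = True

Answer: True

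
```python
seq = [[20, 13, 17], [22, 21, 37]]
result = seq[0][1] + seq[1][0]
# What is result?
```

Trace (tracking result):
seq = [[20, 13, 17], [22, 21, 37]]  # -> seq = [[20, 13, 17], [22, 21, 37]]
result = seq[0][1] + seq[1][0]  # -> result = 35

Answer: 35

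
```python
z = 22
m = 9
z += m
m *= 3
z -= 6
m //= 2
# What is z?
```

Answer: 25

Derivation:
Trace (tracking z):
z = 22  # -> z = 22
m = 9  # -> m = 9
z += m  # -> z = 31
m *= 3  # -> m = 27
z -= 6  # -> z = 25
m //= 2  # -> m = 13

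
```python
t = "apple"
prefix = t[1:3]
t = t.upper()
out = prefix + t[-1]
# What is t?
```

Trace (tracking t):
t = 'apple'  # -> t = 'apple'
prefix = t[1:3]  # -> prefix = 'pp'
t = t.upper()  # -> t = 'APPLE'
out = prefix + t[-1]  # -> out = 'ppE'

Answer: 'APPLE'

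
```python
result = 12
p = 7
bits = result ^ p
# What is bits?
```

Trace (tracking bits):
result = 12  # -> result = 12
p = 7  # -> p = 7
bits = result ^ p  # -> bits = 11

Answer: 11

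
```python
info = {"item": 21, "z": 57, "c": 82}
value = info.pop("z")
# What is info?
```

Trace (tracking info):
info = {'item': 21, 'z': 57, 'c': 82}  # -> info = {'item': 21, 'z': 57, 'c': 82}
value = info.pop('z')  # -> value = 57

Answer: {'item': 21, 'c': 82}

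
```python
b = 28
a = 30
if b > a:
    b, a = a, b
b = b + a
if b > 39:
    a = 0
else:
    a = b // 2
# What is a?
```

Trace (tracking a):
b = 28  # -> b = 28
a = 30  # -> a = 30
if b > a:  # condition is False
b = b + a  # -> b = 58
if b > 39:  # condition is True
    a = 0  # -> a = 0

Answer: 0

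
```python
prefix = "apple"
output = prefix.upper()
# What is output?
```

Answer: 'APPLE'

Derivation:
Trace (tracking output):
prefix = 'apple'  # -> prefix = 'apple'
output = prefix.upper()  # -> output = 'APPLE'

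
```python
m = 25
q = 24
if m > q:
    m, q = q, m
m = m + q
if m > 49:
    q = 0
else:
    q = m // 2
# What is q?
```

Answer: 24

Derivation:
Trace (tracking q):
m = 25  # -> m = 25
q = 24  # -> q = 24
if m > q:  # condition is True
    m, q = (q, m)  # -> m = 24, q = 25
m = m + q  # -> m = 49
if m > 49:  # condition is False
else:
    q = m // 2  # -> q = 24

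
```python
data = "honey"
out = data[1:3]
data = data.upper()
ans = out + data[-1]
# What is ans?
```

Answer: 'onY'

Derivation:
Trace (tracking ans):
data = 'honey'  # -> data = 'honey'
out = data[1:3]  # -> out = 'on'
data = data.upper()  # -> data = 'HONEY'
ans = out + data[-1]  # -> ans = 'onY'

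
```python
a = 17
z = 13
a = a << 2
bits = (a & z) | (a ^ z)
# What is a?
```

Answer: 68

Derivation:
Trace (tracking a):
a = 17  # -> a = 17
z = 13  # -> z = 13
a = a << 2  # -> a = 68
bits = a & z | a ^ z  # -> bits = 77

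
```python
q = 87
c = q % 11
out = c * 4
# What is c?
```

Answer: 10

Derivation:
Trace (tracking c):
q = 87  # -> q = 87
c = q % 11  # -> c = 10
out = c * 4  # -> out = 40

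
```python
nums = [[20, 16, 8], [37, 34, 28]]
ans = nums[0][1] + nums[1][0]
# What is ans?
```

Trace (tracking ans):
nums = [[20, 16, 8], [37, 34, 28]]  # -> nums = [[20, 16, 8], [37, 34, 28]]
ans = nums[0][1] + nums[1][0]  # -> ans = 53

Answer: 53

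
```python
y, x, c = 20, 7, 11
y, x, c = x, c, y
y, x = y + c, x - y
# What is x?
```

Answer: 4

Derivation:
Trace (tracking x):
y, x, c = (20, 7, 11)  # -> y = 20, x = 7, c = 11
y, x, c = (x, c, y)  # -> y = 7, x = 11, c = 20
y, x = (y + c, x - y)  # -> y = 27, x = 4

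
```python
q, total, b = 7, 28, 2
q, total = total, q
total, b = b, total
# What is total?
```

Trace (tracking total):
q, total, b = (7, 28, 2)  # -> q = 7, total = 28, b = 2
q, total = (total, q)  # -> q = 28, total = 7
total, b = (b, total)  # -> total = 2, b = 7

Answer: 2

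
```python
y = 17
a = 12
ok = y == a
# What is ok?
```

Answer: False

Derivation:
Trace (tracking ok):
y = 17  # -> y = 17
a = 12  # -> a = 12
ok = y == a  # -> ok = False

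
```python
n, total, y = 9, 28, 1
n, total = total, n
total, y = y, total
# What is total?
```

Answer: 1

Derivation:
Trace (tracking total):
n, total, y = (9, 28, 1)  # -> n = 9, total = 28, y = 1
n, total = (total, n)  # -> n = 28, total = 9
total, y = (y, total)  # -> total = 1, y = 9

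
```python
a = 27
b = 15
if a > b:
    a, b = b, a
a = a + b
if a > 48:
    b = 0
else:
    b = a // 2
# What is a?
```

Trace (tracking a):
a = 27  # -> a = 27
b = 15  # -> b = 15
if a > b:  # condition is True
    a, b = (b, a)  # -> a = 15, b = 27
a = a + b  # -> a = 42
if a > 48:  # condition is False
else:
    b = a // 2  # -> b = 21

Answer: 42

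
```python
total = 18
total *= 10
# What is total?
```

Trace (tracking total):
total = 18  # -> total = 18
total *= 10  # -> total = 180

Answer: 180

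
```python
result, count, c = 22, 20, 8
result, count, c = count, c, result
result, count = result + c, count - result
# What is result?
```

Answer: 42

Derivation:
Trace (tracking result):
result, count, c = (22, 20, 8)  # -> result = 22, count = 20, c = 8
result, count, c = (count, c, result)  # -> result = 20, count = 8, c = 22
result, count = (result + c, count - result)  # -> result = 42, count = -12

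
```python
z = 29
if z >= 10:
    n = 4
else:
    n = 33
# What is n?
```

Trace (tracking n):
z = 29  # -> z = 29
if z >= 10:  # condition is True
    n = 4  # -> n = 4

Answer: 4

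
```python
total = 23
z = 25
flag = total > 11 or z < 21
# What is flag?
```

Trace (tracking flag):
total = 23  # -> total = 23
z = 25  # -> z = 25
flag = total > 11 or z < 21  # -> flag = True

Answer: True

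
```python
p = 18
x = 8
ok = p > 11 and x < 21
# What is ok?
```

Trace (tracking ok):
p = 18  # -> p = 18
x = 8  # -> x = 8
ok = p > 11 and x < 21  # -> ok = True

Answer: True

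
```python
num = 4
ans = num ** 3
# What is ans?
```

Answer: 64

Derivation:
Trace (tracking ans):
num = 4  # -> num = 4
ans = num ** 3  # -> ans = 64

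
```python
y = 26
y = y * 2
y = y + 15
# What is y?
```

Trace (tracking y):
y = 26  # -> y = 26
y = y * 2  # -> y = 52
y = y + 15  # -> y = 67

Answer: 67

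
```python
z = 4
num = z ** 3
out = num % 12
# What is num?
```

Answer: 64

Derivation:
Trace (tracking num):
z = 4  # -> z = 4
num = z ** 3  # -> num = 64
out = num % 12  # -> out = 4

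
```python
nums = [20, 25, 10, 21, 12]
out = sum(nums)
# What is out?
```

Answer: 88

Derivation:
Trace (tracking out):
nums = [20, 25, 10, 21, 12]  # -> nums = [20, 25, 10, 21, 12]
out = sum(nums)  # -> out = 88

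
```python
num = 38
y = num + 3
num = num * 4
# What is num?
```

Answer: 152

Derivation:
Trace (tracking num):
num = 38  # -> num = 38
y = num + 3  # -> y = 41
num = num * 4  # -> num = 152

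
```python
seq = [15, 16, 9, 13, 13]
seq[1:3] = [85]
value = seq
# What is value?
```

Trace (tracking value):
seq = [15, 16, 9, 13, 13]  # -> seq = [15, 16, 9, 13, 13]
seq[1:3] = [85]  # -> seq = [15, 85, 13, 13]
value = seq  # -> value = [15, 85, 13, 13]

Answer: [15, 85, 13, 13]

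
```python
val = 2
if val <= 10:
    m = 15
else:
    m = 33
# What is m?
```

Answer: 15

Derivation:
Trace (tracking m):
val = 2  # -> val = 2
if val <= 10:  # condition is True
    m = 15  # -> m = 15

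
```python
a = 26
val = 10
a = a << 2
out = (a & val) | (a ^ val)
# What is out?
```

Answer: 106

Derivation:
Trace (tracking out):
a = 26  # -> a = 26
val = 10  # -> val = 10
a = a << 2  # -> a = 104
out = a & val | a ^ val  # -> out = 106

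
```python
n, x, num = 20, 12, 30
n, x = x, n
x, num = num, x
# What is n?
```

Answer: 12

Derivation:
Trace (tracking n):
n, x, num = (20, 12, 30)  # -> n = 20, x = 12, num = 30
n, x = (x, n)  # -> n = 12, x = 20
x, num = (num, x)  # -> x = 30, num = 20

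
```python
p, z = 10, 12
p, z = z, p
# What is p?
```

Answer: 12

Derivation:
Trace (tracking p):
p, z = (10, 12)  # -> p = 10, z = 12
p, z = (z, p)  # -> p = 12, z = 10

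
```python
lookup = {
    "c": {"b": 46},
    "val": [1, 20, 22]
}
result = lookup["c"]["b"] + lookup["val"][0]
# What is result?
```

Trace (tracking result):
lookup = {'c': {'b': 46}, 'val': [1, 20, 22]}  # -> lookup = {'c': {'b': 46}, 'val': [1, 20, 22]}
result = lookup['c']['b'] + lookup['val'][0]  # -> result = 47

Answer: 47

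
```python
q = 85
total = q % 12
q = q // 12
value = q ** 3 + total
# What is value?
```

Answer: 344

Derivation:
Trace (tracking value):
q = 85  # -> q = 85
total = q % 12  # -> total = 1
q = q // 12  # -> q = 7
value = q ** 3 + total  # -> value = 344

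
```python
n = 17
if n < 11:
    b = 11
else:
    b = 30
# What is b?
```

Answer: 30

Derivation:
Trace (tracking b):
n = 17  # -> n = 17
if n < 11:  # condition is False
else:
    b = 30  # -> b = 30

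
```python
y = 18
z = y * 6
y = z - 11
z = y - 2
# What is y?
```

Answer: 97

Derivation:
Trace (tracking y):
y = 18  # -> y = 18
z = y * 6  # -> z = 108
y = z - 11  # -> y = 97
z = y - 2  # -> z = 95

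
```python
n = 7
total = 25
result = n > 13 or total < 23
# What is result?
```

Answer: False

Derivation:
Trace (tracking result):
n = 7  # -> n = 7
total = 25  # -> total = 25
result = n > 13 or total < 23  # -> result = False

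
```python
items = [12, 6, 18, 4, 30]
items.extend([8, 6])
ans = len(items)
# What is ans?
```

Trace (tracking ans):
items = [12, 6, 18, 4, 30]  # -> items = [12, 6, 18, 4, 30]
items.extend([8, 6])  # -> items = [12, 6, 18, 4, 30, 8, 6]
ans = len(items)  # -> ans = 7

Answer: 7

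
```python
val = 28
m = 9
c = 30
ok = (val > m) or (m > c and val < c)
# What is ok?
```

Answer: True

Derivation:
Trace (tracking ok):
val = 28  # -> val = 28
m = 9  # -> m = 9
c = 30  # -> c = 30
ok = val > m or (m > c and val < c)  # -> ok = True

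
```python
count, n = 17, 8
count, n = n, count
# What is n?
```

Answer: 17

Derivation:
Trace (tracking n):
count, n = (17, 8)  # -> count = 17, n = 8
count, n = (n, count)  # -> count = 8, n = 17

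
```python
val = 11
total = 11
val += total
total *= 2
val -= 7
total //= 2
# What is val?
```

Answer: 15

Derivation:
Trace (tracking val):
val = 11  # -> val = 11
total = 11  # -> total = 11
val += total  # -> val = 22
total *= 2  # -> total = 22
val -= 7  # -> val = 15
total //= 2  # -> total = 11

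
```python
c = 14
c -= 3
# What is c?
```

Trace (tracking c):
c = 14  # -> c = 14
c -= 3  # -> c = 11

Answer: 11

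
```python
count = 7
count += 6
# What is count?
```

Answer: 13

Derivation:
Trace (tracking count):
count = 7  # -> count = 7
count += 6  # -> count = 13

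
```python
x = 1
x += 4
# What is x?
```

Answer: 5

Derivation:
Trace (tracking x):
x = 1  # -> x = 1
x += 4  # -> x = 5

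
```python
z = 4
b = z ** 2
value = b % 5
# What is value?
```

Answer: 1

Derivation:
Trace (tracking value):
z = 4  # -> z = 4
b = z ** 2  # -> b = 16
value = b % 5  # -> value = 1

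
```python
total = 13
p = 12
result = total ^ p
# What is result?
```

Answer: 1

Derivation:
Trace (tracking result):
total = 13  # -> total = 13
p = 12  # -> p = 12
result = total ^ p  # -> result = 1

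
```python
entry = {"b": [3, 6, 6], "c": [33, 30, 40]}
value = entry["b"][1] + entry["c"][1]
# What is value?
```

Answer: 36

Derivation:
Trace (tracking value):
entry = {'b': [3, 6, 6], 'c': [33, 30, 40]}  # -> entry = {'b': [3, 6, 6], 'c': [33, 30, 40]}
value = entry['b'][1] + entry['c'][1]  # -> value = 36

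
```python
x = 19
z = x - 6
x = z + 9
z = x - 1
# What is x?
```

Trace (tracking x):
x = 19  # -> x = 19
z = x - 6  # -> z = 13
x = z + 9  # -> x = 22
z = x - 1  # -> z = 21

Answer: 22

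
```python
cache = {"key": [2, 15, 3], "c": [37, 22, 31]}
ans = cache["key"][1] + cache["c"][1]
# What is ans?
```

Trace (tracking ans):
cache = {'key': [2, 15, 3], 'c': [37, 22, 31]}  # -> cache = {'key': [2, 15, 3], 'c': [37, 22, 31]}
ans = cache['key'][1] + cache['c'][1]  # -> ans = 37

Answer: 37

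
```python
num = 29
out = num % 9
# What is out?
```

Trace (tracking out):
num = 29  # -> num = 29
out = num % 9  # -> out = 2

Answer: 2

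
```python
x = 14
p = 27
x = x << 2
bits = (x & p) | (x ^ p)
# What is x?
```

Trace (tracking x):
x = 14  # -> x = 14
p = 27  # -> p = 27
x = x << 2  # -> x = 56
bits = x & p | x ^ p  # -> bits = 59

Answer: 56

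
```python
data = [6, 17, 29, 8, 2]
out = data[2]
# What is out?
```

Trace (tracking out):
data = [6, 17, 29, 8, 2]  # -> data = [6, 17, 29, 8, 2]
out = data[2]  # -> out = 29

Answer: 29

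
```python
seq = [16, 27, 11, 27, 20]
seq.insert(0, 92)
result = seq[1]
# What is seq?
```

Trace (tracking seq):
seq = [16, 27, 11, 27, 20]  # -> seq = [16, 27, 11, 27, 20]
seq.insert(0, 92)  # -> seq = [92, 16, 27, 11, 27, 20]
result = seq[1]  # -> result = 16

Answer: [92, 16, 27, 11, 27, 20]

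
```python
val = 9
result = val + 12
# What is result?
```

Trace (tracking result):
val = 9  # -> val = 9
result = val + 12  # -> result = 21

Answer: 21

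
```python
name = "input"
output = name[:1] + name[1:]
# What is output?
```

Trace (tracking output):
name = 'input'  # -> name = 'input'
output = name[:1] + name[1:]  # -> output = 'input'

Answer: 'input'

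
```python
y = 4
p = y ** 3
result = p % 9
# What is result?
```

Answer: 1

Derivation:
Trace (tracking result):
y = 4  # -> y = 4
p = y ** 3  # -> p = 64
result = p % 9  # -> result = 1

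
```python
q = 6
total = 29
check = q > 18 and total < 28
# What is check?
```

Trace (tracking check):
q = 6  # -> q = 6
total = 29  # -> total = 29
check = q > 18 and total < 28  # -> check = False

Answer: False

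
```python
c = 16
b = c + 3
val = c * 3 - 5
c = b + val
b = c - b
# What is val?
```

Answer: 43

Derivation:
Trace (tracking val):
c = 16  # -> c = 16
b = c + 3  # -> b = 19
val = c * 3 - 5  # -> val = 43
c = b + val  # -> c = 62
b = c - b  # -> b = 43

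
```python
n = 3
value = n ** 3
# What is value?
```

Trace (tracking value):
n = 3  # -> n = 3
value = n ** 3  # -> value = 27

Answer: 27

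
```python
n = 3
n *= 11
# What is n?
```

Answer: 33

Derivation:
Trace (tracking n):
n = 3  # -> n = 3
n *= 11  # -> n = 33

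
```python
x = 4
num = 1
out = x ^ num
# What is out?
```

Answer: 5

Derivation:
Trace (tracking out):
x = 4  # -> x = 4
num = 1  # -> num = 1
out = x ^ num  # -> out = 5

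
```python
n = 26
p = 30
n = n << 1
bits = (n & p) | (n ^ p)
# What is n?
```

Trace (tracking n):
n = 26  # -> n = 26
p = 30  # -> p = 30
n = n << 1  # -> n = 52
bits = n & p | n ^ p  # -> bits = 62

Answer: 52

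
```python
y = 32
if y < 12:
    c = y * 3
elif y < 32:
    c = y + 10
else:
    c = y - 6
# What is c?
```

Answer: 26

Derivation:
Trace (tracking c):
y = 32  # -> y = 32
if y < 12:  # condition is False
elif y < 32:  # condition is False
else:
    c = y - 6  # -> c = 26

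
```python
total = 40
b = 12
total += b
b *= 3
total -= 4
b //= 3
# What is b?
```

Answer: 12

Derivation:
Trace (tracking b):
total = 40  # -> total = 40
b = 12  # -> b = 12
total += b  # -> total = 52
b *= 3  # -> b = 36
total -= 4  # -> total = 48
b //= 3  # -> b = 12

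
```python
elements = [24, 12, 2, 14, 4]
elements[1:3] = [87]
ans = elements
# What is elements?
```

Trace (tracking elements):
elements = [24, 12, 2, 14, 4]  # -> elements = [24, 12, 2, 14, 4]
elements[1:3] = [87]  # -> elements = [24, 87, 14, 4]
ans = elements  # -> ans = [24, 87, 14, 4]

Answer: [24, 87, 14, 4]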